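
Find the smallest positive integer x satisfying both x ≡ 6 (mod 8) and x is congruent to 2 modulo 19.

x ≡ 6 (mod 8) gives x ∈ {6, 14, 22, 30, 38, 46, 54, 62, …}.
The first of these with x mod 19 = 2 is 78.

78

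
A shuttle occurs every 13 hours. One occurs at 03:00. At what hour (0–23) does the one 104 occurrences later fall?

11

104·13 = 1352.
Dividing 1352 by 24 gives quotient 56 and remainder 8.
(3 + 8) mod 24 = 11.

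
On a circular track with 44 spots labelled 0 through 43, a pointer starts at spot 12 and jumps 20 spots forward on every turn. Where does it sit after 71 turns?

24

71·20 = 1420.
1420 mod 44 = 12 (since 32·44 = 1408).
(12 + 12) mod 44 = 24.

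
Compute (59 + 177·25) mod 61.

177·25 = 4425.
4425 − 72·61 = 33, so 4425 ≡ 33 (mod 61).
(59 + 33) mod 61 = 31.

31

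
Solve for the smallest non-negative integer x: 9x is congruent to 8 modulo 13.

9⁻¹ ≡ 3 (mod 13) because 9·3 = 27 = 2·13 + 1.
Multiplying both sides by 3: x ≡ 3·8 = 24 ≡ 11 (mod 13).

11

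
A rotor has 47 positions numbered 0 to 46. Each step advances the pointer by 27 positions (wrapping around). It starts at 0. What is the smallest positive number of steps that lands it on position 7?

27⁻¹ ≡ 7 (mod 47) because 27·7 = 189 = 4·47 + 1.
Multiplying both sides by 7: x ≡ 7·7 = 49 ≡ 2 (mod 47).
Check: 27·2 = 54 = 1·47 + 7.

2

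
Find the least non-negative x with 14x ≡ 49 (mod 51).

29

The inverse of 14 mod 51 is 11 (since 14·11 = 154 ≡ 1).
So x ≡ 11·49 = 539 ≡ 29 (mod 51).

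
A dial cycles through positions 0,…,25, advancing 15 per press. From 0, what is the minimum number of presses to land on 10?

15⁻¹ ≡ 7 (mod 26) because 15·7 = 105 = 4·26 + 1.
So x ≡ 7·10 = 70 ≡ 18 (mod 26).

18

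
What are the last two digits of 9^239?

89

Successive squares of 9 mod 100: 9^1≡9, 9^2≡81, 9^4≡61, 9^8≡21, 9^16≡41, 9^32≡81, 9^64≡61, 9^128≡21.
Since 239 = 1 + 2 + 4 + 8 + 32 + 64 + 128 in binary, 9^239 ≡ 9·81·61·21·81·61·21 ≡ 89 (mod 100).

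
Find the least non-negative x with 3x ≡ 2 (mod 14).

3⁻¹ ≡ 5 (mod 14) because 3·5 = 15 = 1·14 + 1.
Multiplying both sides by 5: x ≡ 5·2 = 10 ≡ 10 (mod 14).

10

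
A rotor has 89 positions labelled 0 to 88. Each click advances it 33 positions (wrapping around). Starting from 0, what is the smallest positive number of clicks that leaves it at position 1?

27

33·27 = 891 = 10·89 + 1, so 33⁻¹ ≡ 27 (mod 89).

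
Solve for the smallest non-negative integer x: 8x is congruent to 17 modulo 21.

8⁻¹ ≡ 8 (mod 21) because 8·8 = 64 = 3·21 + 1.
Multiplying both sides by 8: x ≡ 8·17 = 136 ≡ 10 (mod 21).

10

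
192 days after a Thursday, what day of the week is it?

192 − 27·7 = 3, so 192 ≡ 3 (mod 7).
Thursday + 3 days → Sunday.

Sunday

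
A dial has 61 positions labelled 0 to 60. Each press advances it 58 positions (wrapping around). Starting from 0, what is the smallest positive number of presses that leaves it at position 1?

58·20 = 1160 = 19·61 + 1, so 58⁻¹ ≡ 20 (mod 61).

20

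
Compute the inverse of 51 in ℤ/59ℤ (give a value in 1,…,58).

51·22 = 1122 = 19·59 + 1, so 51⁻¹ ≡ 22 (mod 59).

22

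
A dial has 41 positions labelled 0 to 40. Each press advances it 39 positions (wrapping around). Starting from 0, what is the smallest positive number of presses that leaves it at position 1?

39·20 = 780 = 19·41 + 1, so 39⁻¹ ≡ 20 (mod 41).

20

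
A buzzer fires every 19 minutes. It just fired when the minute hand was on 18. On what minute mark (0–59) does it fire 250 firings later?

250·19 = 4750.
4750 mod 60 = 10 (since 79·60 = 4740).
(18 + 10) mod 60 = 28.

28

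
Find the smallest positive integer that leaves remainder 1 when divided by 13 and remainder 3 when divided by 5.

x ≡ 3 (mod 5) gives x ∈ {3, 8, 13, 18, 23, 28, 33, 38, …}.
The first of these with x mod 13 = 1 is 53.

53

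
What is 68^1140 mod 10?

Last digits of 8^n: 8, 4, 2, 6 (period 4).
1140 leaves remainder 0 on division by 4, so 68^1140 ends in 6.

6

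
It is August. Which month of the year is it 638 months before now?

June

638 − 53·12 = 2, so 638 ≡ 2 (mod 12).
August − 2 months → June.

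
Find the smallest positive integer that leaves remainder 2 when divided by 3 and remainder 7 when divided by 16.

Since 16·1 ≡ 1 (mod 3), take x = 7 + 16·((2−7)·1 mod 3) = 7 + 16·1 = 23.
Check: 23 mod 3 = 2, 23 mod 16 = 7.

23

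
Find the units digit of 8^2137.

8

Powers of 8 mod 10 repeat with period 4: 8, 4, 2, 6.
2137 mod 4 = 1, so the last digit matches 8^1 = 8.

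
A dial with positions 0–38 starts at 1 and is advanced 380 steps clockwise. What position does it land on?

30

380 − 9·39 = 29, so 380 ≡ 29 (mod 39).
(1 + 29) mod 39 = 30.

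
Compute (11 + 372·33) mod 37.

3

372·33 = 12276.
12276 mod 37 = 29 (since 331·37 = 12247).
(11 + 29) mod 37 = 3.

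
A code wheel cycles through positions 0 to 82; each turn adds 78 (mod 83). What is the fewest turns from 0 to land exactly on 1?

33

83 = 1·78 + 5
78 = 15·5 + 3
5 = 1·3 + 2
3 = 1·2 + 1
2 = 2·1 + 0
Back-substituting gives 78·33 ≡ 1 (mod 83).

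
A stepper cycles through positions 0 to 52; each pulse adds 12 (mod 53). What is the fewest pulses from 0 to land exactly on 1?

53 = 4·12 + 5
12 = 2·5 + 2
5 = 2·2 + 1
2 = 2·1 + 0
Back-substituting gives 12·31 ≡ 1 (mod 53).

31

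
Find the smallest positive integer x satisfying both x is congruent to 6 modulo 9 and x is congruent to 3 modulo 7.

x ≡ 3 (mod 7) gives x ∈ {3, 10, 17, 24}.
The first of these with x mod 9 = 6 is 24.

24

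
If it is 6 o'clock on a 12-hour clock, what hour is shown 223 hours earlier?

223 − 18·12 = 7, so 223 ≡ 7 (mod 12).
6 − 7 → 11 on a 12-hour dial.

11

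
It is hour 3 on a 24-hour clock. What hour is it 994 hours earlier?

17

994 − 41·24 = 10, so 994 ≡ 10 (mod 24).
(3 − 10) mod 24 = 17.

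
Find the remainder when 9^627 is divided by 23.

Successive squares of 9 mod 23: 9^1≡9, 9^2≡12, 9^4≡6, 9^8≡13, 9^16≡8, 9^32≡18, 9^64≡2, 9^128≡4, 9^256≡16, 9^512≡3.
Since 627 = 1 + 2 + 16 + 32 + 64 + 512 in binary, 9^627 ≡ 9·12·8·18·2·3 ≡ 1 (mod 23).

1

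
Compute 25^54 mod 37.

1

Square-and-reduce mod 37: 25^1≡25, 25^2≡33, 25^4≡16, 25^8≡34, 25^16≡9, 25^32≡7.
54 = 2 + 4 + 16 + 32, so 25^54 ≡ 33·16·9·7 ≡ 1 (mod 37).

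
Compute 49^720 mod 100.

1

Square-and-reduce mod 100: 49^1≡49, 49^2≡1, 49^4≡1, 49^8≡1, 49^16≡1, 49^32≡1, 49^64≡1, 49^128≡1, 49^256≡1, 49^512≡1.
720 = 16 + 64 + 128 + 512, so 49^720 ≡ 1·1·1·1 ≡ 1 (mod 100).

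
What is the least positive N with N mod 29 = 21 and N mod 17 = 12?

369

x ≡ 12 (mod 17) gives x ∈ {12, 29, 46, 63, 80, 97, 114, 131, …}.
The first of these with x mod 29 = 21 is 369.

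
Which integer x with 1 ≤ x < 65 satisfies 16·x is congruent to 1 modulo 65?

65 = 4·16 + 1
16 = 16·1 + 0
Back-substituting gives 16·61 ≡ 1 (mod 65).

61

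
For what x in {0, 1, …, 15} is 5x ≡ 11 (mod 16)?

15

The inverse of 5 mod 16 is 13 (since 5·13 = 65 ≡ 1).
Multiplying both sides by 13: x ≡ 13·11 = 143 ≡ 15 (mod 16).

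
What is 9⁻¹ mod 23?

23 = 2·9 + 5
9 = 1·5 + 4
5 = 1·4 + 1
4 = 4·1 + 0
Back-substituting gives 9·18 ≡ 1 (mod 23).

18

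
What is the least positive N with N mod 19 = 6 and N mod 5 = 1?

6

x ≡ 1 (mod 5) gives x ∈ {1, 6}.
The first of these with x mod 19 = 6 is 6.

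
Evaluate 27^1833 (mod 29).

15

By repeated squaring mod 29: 27^1≡27, 27^2≡4, 27^4≡16, 27^8≡24, 27^16≡25, 27^32≡16, 27^64≡24, 27^128≡25, 27^256≡16, 27^512≡24, 27^1024≡25.
Since 1833 = 1 + 8 + 32 + 256 + 512 + 1024 in binary, 27^1833 ≡ 27·24·16·16·24·25 ≡ 15 (mod 29).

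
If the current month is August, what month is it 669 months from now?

Dividing 669 by 12 gives quotient 55 and remainder 9.
August + 9 months → May.

May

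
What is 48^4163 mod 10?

Powers of 8 mod 10 repeat with period 4: 8, 4, 2, 6.
4163 mod 4 = 3, so the last digit matches 8^3 = 2.

2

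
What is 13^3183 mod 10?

7

The units digit of 13^n cycles with period 4: 3, 9, 7, 1, …
3183 leaves remainder 3 on division by 4, so 13^3183 ends in 7.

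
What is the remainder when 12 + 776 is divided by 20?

8

776 − 38·20 = 16, so 776 ≡ 16 (mod 20).
(12 + 16) mod 20 = 8.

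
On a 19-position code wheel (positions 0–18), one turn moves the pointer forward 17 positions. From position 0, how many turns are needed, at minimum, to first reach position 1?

17·9 = 153 = 8·19 + 1, so 17⁻¹ ≡ 9 (mod 19).

9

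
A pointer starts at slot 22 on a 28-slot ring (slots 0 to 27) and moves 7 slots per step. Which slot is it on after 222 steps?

222·7 = 1554.
1554 − 55·28 = 14, so 1554 ≡ 14 (mod 28).
(22 + 14) mod 28 = 8.

8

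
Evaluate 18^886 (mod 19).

Successive squares of 18 mod 19: 18^1≡18, 18^2≡1, 18^4≡1, 18^8≡1, 18^16≡1, 18^32≡1, 18^64≡1, 18^128≡1, 18^256≡1, 18^512≡1.
Since 886 = 2 + 4 + 16 + 32 + 64 + 256 + 512 in binary, 18^886 ≡ 1·1·1·1·1·1·1 ≡ 1 (mod 19).

1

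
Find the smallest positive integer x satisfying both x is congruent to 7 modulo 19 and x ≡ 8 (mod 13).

216

x ≡ 8 (mod 13) gives x ∈ {8, 21, 34, 47, 60, 73, 86, 99, …}.
The first of these with x mod 19 = 7 is 216.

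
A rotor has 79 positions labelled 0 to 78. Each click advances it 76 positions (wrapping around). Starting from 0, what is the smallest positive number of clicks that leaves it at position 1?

26

79 = 1·76 + 3
76 = 25·3 + 1
3 = 3·1 + 0
Back-substituting gives 76·26 ≡ 1 (mod 79).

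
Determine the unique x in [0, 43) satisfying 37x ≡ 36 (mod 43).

37

37⁻¹ ≡ 7 (mod 43) because 37·7 = 259 = 6·43 + 1.
Multiplying both sides by 7: x ≡ 7·36 = 252 ≡ 37 (mod 43).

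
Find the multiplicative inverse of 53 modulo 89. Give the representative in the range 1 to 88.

42

89 = 1·53 + 36
53 = 1·36 + 17
36 = 2·17 + 2
17 = 8·2 + 1
2 = 2·1 + 0
Back-substituting gives 53·42 ≡ 1 (mod 89).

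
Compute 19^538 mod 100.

Square-and-reduce mod 100: 19^1≡19, 19^2≡61, 19^4≡21, 19^8≡41, 19^16≡81, 19^32≡61, 19^64≡21, 19^128≡41, 19^256≡81, 19^512≡61.
538 = 2 + 8 + 16 + 512, so 19^538 ≡ 61·41·81·61 ≡ 41 (mod 100).

41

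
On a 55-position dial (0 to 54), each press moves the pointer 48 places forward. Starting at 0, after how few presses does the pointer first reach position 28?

The inverse of 48 mod 55 is 47 (since 48·47 = 2256 ≡ 1).
Multiplying both sides by 47: x ≡ 47·28 = 1316 ≡ 51 (mod 55).
Check: 48·51 = 2448 = 44·55 + 28.

51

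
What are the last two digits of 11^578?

Square-and-reduce mod 100: 11^1≡11, 11^2≡21, 11^4≡41, 11^8≡81, 11^16≡61, 11^32≡21, 11^64≡41, 11^128≡81, 11^256≡61, 11^512≡21.
Since 578 = 2 + 64 + 512 in binary, 11^578 ≡ 21·41·21 ≡ 81 (mod 100).

81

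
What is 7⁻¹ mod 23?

23 = 3·7 + 2
7 = 3·2 + 1
2 = 2·1 + 0
Back-substituting gives 7·10 ≡ 1 (mod 23).

10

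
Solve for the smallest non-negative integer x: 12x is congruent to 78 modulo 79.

The inverse of 12 mod 79 is 33 (since 12·33 = 396 ≡ 1).
So x ≡ 33·78 = 2574 ≡ 46 (mod 79).

46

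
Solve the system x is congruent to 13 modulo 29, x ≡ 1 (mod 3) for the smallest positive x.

13

Since 3·10 ≡ 1 (mod 29), take x = 1 + 3·((13−1)·10 mod 29) = 1 + 3·4 = 13.
Check: 13 mod 29 = 13, 13 mod 3 = 1.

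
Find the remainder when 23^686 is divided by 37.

11

Square-and-reduce mod 37: 23^1≡23, 23^2≡11, 23^4≡10, 23^8≡26, 23^16≡10, 23^32≡26, 23^64≡10, 23^128≡26, 23^256≡10, 23^512≡26.
686 = 2 + 4 + 8 + 32 + 128 + 512, so 23^686 ≡ 11·10·26·26·26·26 ≡ 11 (mod 37).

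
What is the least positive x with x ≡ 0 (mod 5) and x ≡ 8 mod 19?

65

Since 19·4 ≡ 1 (mod 5), take x = 8 + 19·((0−8)·4 mod 5) = 8 + 19·3 = 65.
Check: 65 mod 5 = 0, 65 mod 19 = 8.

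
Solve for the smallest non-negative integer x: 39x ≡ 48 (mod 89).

56

39⁻¹ ≡ 16 (mod 89) because 39·16 = 624 = 7·89 + 1.
Multiplying both sides by 16: x ≡ 16·48 = 768 ≡ 56 (mod 89).
Check: 39·56 = 2184 = 24·89 + 48.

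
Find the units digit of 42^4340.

Last digits of 2^n: 2, 4, 8, 6 (period 4).
4340 leaves remainder 0 on division by 4, so 42^4340 ends in 6.

6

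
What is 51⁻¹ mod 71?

71 = 1·51 + 20
51 = 2·20 + 11
20 = 1·11 + 9
11 = 1·9 + 2
9 = 4·2 + 1
2 = 2·1 + 0
Back-substituting gives 51·39 ≡ 1 (mod 71).

39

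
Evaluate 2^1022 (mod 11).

Square-and-reduce mod 11: 2^1≡2, 2^2≡4, 2^4≡5, 2^8≡3, 2^16≡9, 2^32≡4, 2^64≡5, 2^128≡3, 2^256≡9, 2^512≡4.
Since 1022 = 2 + 4 + 8 + 16 + 32 + 64 + 128 + 256 + 512 in binary, 2^1022 ≡ 4·5·3·9·4·5·3·9·4 ≡ 4 (mod 11).

4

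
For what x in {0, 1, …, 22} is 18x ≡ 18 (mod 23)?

1

The inverse of 18 mod 23 is 9 (since 18·9 = 162 ≡ 1).
So x ≡ 9·18 = 162 ≡ 1 (mod 23).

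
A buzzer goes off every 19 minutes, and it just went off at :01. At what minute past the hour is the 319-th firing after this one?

2

319·19 = 6061.
Dividing 6061 by 60 gives quotient 101 and remainder 1.
(1 + 1) mod 60 = 2.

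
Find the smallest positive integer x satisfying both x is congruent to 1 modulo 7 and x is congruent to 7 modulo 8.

Since 8·1 ≡ 1 (mod 7), take x = 7 + 8·((1−7)·1 mod 7) = 7 + 8·1 = 15.
Check: 15 mod 7 = 1, 15 mod 8 = 7.

15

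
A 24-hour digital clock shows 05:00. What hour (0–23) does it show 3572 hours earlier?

9

Dividing 3572 by 24 gives quotient 148 and remainder 20.
(5 − 20) mod 24 = 9.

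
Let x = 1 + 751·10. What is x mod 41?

8

751·10 = 7510.
7510 mod 41 = 7 (since 183·41 = 7503).
(1 + 7) mod 41 = 8.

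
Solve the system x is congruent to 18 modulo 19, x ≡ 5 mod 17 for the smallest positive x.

x ≡ 5 (mod 17) gives x ∈ {5, 22, 39, 56}.
The first of these with x mod 19 = 18 is 56.

56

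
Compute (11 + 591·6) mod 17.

591·6 = 3546.
3546 mod 17 = 10 (since 208·17 = 3536).
(11 + 10) mod 17 = 4.

4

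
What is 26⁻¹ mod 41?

30

26·30 = 780 = 19·41 + 1, so 26⁻¹ ≡ 30 (mod 41).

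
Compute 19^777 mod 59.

By repeated squaring mod 59: 19^1≡19, 19^2≡7, 19^4≡49, 19^8≡41, 19^16≡29, 19^32≡15, 19^64≡48, 19^128≡3, 19^256≡9, 19^512≡22.
Since 777 = 1 + 8 + 256 + 512 in binary, 19^777 ≡ 19·41·9·22 ≡ 16 (mod 59).

16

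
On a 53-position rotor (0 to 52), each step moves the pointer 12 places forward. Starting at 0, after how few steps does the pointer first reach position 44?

39

The inverse of 12 mod 53 is 31 (since 12·31 = 372 ≡ 1).
Multiplying both sides by 31: x ≡ 31·44 = 1364 ≡ 39 (mod 53).
Check: 12·39 = 468 = 8·53 + 44.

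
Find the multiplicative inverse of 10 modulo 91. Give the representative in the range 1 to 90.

82

10·82 = 820 = 9·91 + 1, so 10⁻¹ ≡ 82 (mod 91).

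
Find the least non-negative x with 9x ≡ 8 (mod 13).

The inverse of 9 mod 13 is 3 (since 9·3 = 27 ≡ 1).
Multiplying both sides by 3: x ≡ 3·8 = 24 ≡ 11 (mod 13).

11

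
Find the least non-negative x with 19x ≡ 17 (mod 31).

27

19⁻¹ ≡ 18 (mod 31) because 19·18 = 342 = 11·31 + 1.
Multiplying both sides by 18: x ≡ 18·17 = 306 ≡ 27 (mod 31).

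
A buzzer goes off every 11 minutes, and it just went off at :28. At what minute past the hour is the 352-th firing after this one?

352·11 = 3872.
3872 mod 60 = 32 (since 64·60 = 3840).
(28 + 32) mod 60 = 0.

0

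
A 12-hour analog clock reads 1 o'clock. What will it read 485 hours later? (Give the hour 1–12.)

6

485 = 40·12 + 5, so 485 mod 12 = 5.
1 + 5 → 6 on a 12-hour dial.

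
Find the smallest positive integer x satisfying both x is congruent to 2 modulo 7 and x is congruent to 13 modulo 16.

93

x ≡ 2 (mod 7) gives x ∈ {2, 9, 16, 23, 30, 37, 44, 51, …}.
The first of these with x mod 16 = 13 is 93.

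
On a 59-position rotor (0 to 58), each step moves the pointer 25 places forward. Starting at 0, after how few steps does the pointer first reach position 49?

25⁻¹ ≡ 26 (mod 59) because 25·26 = 650 = 11·59 + 1.
So x ≡ 26·49 = 1274 ≡ 35 (mod 59).
Check: 25·35 = 875 = 14·59 + 49.

35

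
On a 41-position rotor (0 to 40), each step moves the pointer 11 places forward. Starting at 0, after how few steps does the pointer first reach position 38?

The inverse of 11 mod 41 is 15 (since 11·15 = 165 ≡ 1).
So x ≡ 15·38 = 570 ≡ 37 (mod 41).
Check: 11·37 = 407 = 9·41 + 38.

37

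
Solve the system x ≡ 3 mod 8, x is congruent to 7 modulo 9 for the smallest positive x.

43

x ≡ 3 (mod 8) gives x ∈ {3, 11, 19, 27, 35, 43}.
The first of these with x mod 9 = 7 is 43.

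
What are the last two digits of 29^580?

01

By repeated squaring mod 100: 29^1≡29, 29^2≡41, 29^4≡81, 29^8≡61, 29^16≡21, 29^32≡41, 29^64≡81, 29^128≡61, 29^256≡21, 29^512≡41.
Since 580 = 4 + 64 + 512 in binary, 29^580 ≡ 81·81·41 ≡ 1 (mod 100).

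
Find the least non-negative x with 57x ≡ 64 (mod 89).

The inverse of 57 mod 89 is 25 (since 57·25 = 1425 ≡ 1).
Multiplying both sides by 25: x ≡ 25·64 = 1600 ≡ 87 (mod 89).
Check: 57·87 = 4959 = 55·89 + 64.

87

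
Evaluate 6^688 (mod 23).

12

Square-and-reduce mod 23: 6^1≡6, 6^2≡13, 6^4≡8, 6^8≡18, 6^16≡2, 6^32≡4, 6^64≡16, 6^128≡3, 6^256≡9, 6^512≡12.
688 = 16 + 32 + 128 + 512, so 6^688 ≡ 2·4·3·12 ≡ 12 (mod 23).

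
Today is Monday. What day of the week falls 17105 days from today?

17105 − 2443·7 = 4, so 17105 ≡ 4 (mod 7).
Monday + 4 days → Friday.

Friday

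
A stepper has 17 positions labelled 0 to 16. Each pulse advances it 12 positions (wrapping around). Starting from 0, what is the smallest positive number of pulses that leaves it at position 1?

10

17 = 1·12 + 5
12 = 2·5 + 2
5 = 2·2 + 1
2 = 2·1 + 0
Back-substituting gives 12·10 ≡ 1 (mod 17).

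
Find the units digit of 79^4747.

9

Powers of 9 mod 10 repeat with period 2: 9, 1.
4747 mod 2 = 1, so the last digit matches 9^1 = 9.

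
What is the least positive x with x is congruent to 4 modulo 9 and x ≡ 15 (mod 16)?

Since 16·4 ≡ 1 (mod 9), take x = 15 + 16·((4−15)·4 mod 9) = 15 + 16·1 = 31.
Check: 31 mod 9 = 4, 31 mod 16 = 15.

31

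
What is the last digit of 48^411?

Last digits of 8^n: 8, 4, 2, 6 (period 4).
411 leaves remainder 3 on division by 4, so 48^411 ends in 2.

2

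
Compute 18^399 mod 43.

By repeated squaring mod 43: 18^1≡18, 18^2≡23, 18^4≡13, 18^8≡40, 18^16≡9, 18^32≡38, 18^64≡25, 18^128≡23, 18^256≡13.
399 = 1 + 2 + 4 + 8 + 128 + 256, so 18^399 ≡ 18·23·13·40·23·13 ≡ 42 (mod 43).

42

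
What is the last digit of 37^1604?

The units digit of 37^n cycles with period 4: 7, 9, 3, 1, …
1604 mod 4 = 0, so the last digit matches 7^4 = 1.

1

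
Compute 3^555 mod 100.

7

Square-and-reduce mod 100: 3^1≡3, 3^2≡9, 3^4≡81, 3^8≡61, 3^16≡21, 3^32≡41, 3^64≡81, 3^128≡61, 3^256≡21, 3^512≡41.
Since 555 = 1 + 2 + 8 + 32 + 512 in binary, 3^555 ≡ 3·9·61·41·41 ≡ 7 (mod 100).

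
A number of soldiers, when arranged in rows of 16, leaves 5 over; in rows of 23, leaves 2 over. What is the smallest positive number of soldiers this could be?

Since 23·7 ≡ 1 (mod 16), take x = 2 + 23·((5−2)·7 mod 16) = 2 + 23·5 = 117.
Check: 117 mod 16 = 5, 117 mod 23 = 2.

117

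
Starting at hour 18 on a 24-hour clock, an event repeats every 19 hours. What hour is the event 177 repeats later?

177·19 = 3363.
3363 − 140·24 = 3, so 3363 ≡ 3 (mod 24).
(18 + 3) mod 24 = 21.

21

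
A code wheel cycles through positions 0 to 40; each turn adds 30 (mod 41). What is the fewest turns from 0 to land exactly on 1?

30·26 = 780 = 19·41 + 1, so 30⁻¹ ≡ 26 (mod 41).

26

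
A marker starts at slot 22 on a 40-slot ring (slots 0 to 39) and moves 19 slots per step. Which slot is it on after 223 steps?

223·19 = 4237.
4237 − 105·40 = 37, so 4237 ≡ 37 (mod 40).
(22 + 37) mod 40 = 19.

19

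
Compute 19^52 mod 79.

By repeated squaring mod 79: 19^1≡19, 19^2≡45, 19^4≡50, 19^8≡51, 19^16≡73, 19^32≡36.
Since 52 = 4 + 16 + 32 in binary, 19^52 ≡ 50·73·36 ≡ 23 (mod 79).

23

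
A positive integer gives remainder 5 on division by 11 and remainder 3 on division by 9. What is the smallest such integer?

93

Since 9·5 ≡ 1 (mod 11), take x = 3 + 9·((5−3)·5 mod 11) = 3 + 9·10 = 93.
Check: 93 mod 11 = 5, 93 mod 9 = 3.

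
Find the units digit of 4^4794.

6

Last digits of 4^n: 4, 6 (period 2).
4794 mod 2 = 0, so the last digit matches 4^2 = 6.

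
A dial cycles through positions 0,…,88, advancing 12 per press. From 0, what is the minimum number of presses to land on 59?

42

12⁻¹ ≡ 52 (mod 89) because 12·52 = 624 = 7·89 + 1.
Multiplying both sides by 52: x ≡ 52·59 = 3068 ≡ 42 (mod 89).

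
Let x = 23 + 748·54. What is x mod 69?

748·54 = 40392.
40392 mod 69 = 27 (since 585·69 = 40365).
(23 + 27) mod 69 = 50.

50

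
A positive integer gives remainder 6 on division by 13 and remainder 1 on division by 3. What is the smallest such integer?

x ≡ 1 (mod 3) gives x ∈ {1, 4, 7, 10, 13, 16, 19}.
The first of these with x mod 13 = 6 is 19.

19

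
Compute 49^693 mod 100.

By repeated squaring mod 100: 49^1≡49, 49^2≡1, 49^4≡1, 49^8≡1, 49^16≡1, 49^32≡1, 49^64≡1, 49^128≡1, 49^256≡1, 49^512≡1.
693 = 1 + 4 + 16 + 32 + 128 + 512, so 49^693 ≡ 49·1·1·1·1·1 ≡ 49 (mod 100).

49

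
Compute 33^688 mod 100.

41

By repeated squaring mod 100: 33^1≡33, 33^2≡89, 33^4≡21, 33^8≡41, 33^16≡81, 33^32≡61, 33^64≡21, 33^128≡41, 33^256≡81, 33^512≡61.
Since 688 = 16 + 32 + 128 + 512 in binary, 33^688 ≡ 81·61·41·61 ≡ 41 (mod 100).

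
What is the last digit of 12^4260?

6

Powers of 2 mod 10 repeat with period 4: 2, 4, 8, 6.
4260 mod 4 = 0, so the last digit matches 2^4 = 6.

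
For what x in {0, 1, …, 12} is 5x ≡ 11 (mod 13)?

The inverse of 5 mod 13 is 8 (since 5·8 = 40 ≡ 1).
So x ≡ 8·11 = 88 ≡ 10 (mod 13).
Check: 5·10 = 50 = 3·13 + 11.

10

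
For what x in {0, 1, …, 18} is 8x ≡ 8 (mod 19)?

The inverse of 8 mod 19 is 12 (since 8·12 = 96 ≡ 1).
So x ≡ 12·8 = 96 ≡ 1 (mod 19).

1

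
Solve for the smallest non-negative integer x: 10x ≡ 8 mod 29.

10⁻¹ ≡ 3 (mod 29) because 10·3 = 30 = 1·29 + 1.
Multiplying both sides by 3: x ≡ 3·8 = 24 ≡ 24 (mod 29).
Check: 10·24 = 240 = 8·29 + 8.

24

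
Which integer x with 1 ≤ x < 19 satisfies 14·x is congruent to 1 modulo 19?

14·15 = 210 = 11·19 + 1, so 14⁻¹ ≡ 15 (mod 19).

15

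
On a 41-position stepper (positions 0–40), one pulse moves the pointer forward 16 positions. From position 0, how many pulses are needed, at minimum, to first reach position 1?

18

16·18 = 288 = 7·41 + 1, so 16⁻¹ ≡ 18 (mod 41).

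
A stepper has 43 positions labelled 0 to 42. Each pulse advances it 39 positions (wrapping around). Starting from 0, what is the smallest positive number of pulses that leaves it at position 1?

43 = 1·39 + 4
39 = 9·4 + 3
4 = 1·3 + 1
3 = 3·1 + 0
Back-substituting gives 39·32 ≡ 1 (mod 43).

32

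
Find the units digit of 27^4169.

Powers of 7 mod 10 repeat with period 4: 7, 9, 3, 1.
4169 mod 4 = 1, so the last digit matches 7^1 = 7.

7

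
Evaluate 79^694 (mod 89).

73

Square-and-reduce mod 89: 79^1≡79, 79^2≡11, 79^4≡32, 79^8≡45, 79^16≡67, 79^32≡39, 79^64≡8, 79^128≡64, 79^256≡2, 79^512≡4.
694 = 2 + 4 + 16 + 32 + 128 + 512, so 79^694 ≡ 11·32·67·39·64·4 ≡ 73 (mod 89).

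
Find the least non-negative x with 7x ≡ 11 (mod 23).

7⁻¹ ≡ 10 (mod 23) because 7·10 = 70 = 3·23 + 1.
Multiplying both sides by 10: x ≡ 10·11 = 110 ≡ 18 (mod 23).

18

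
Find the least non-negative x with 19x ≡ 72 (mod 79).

62

19⁻¹ ≡ 25 (mod 79) because 19·25 = 475 = 6·79 + 1.
So x ≡ 25·72 = 1800 ≡ 62 (mod 79).
Check: 19·62 = 1178 = 14·79 + 72.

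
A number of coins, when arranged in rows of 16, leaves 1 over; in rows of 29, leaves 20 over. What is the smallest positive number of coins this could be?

49

Since 29·5 ≡ 1 (mod 16), take x = 20 + 29·((1−20)·5 mod 16) = 20 + 29·1 = 49.
Check: 49 mod 16 = 1, 49 mod 29 = 20.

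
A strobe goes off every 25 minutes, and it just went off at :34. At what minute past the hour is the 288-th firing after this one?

34

288·25 = 7200.
7200 = 120·60 + 0, so 7200 mod 60 = 0.
(34 + 0) mod 60 = 34.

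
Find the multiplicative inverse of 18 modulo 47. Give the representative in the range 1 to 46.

34

18·34 = 612 = 13·47 + 1, so 18⁻¹ ≡ 34 (mod 47).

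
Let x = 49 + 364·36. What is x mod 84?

49

364·36 = 13104.
13104 = 156·84 + 0, so 13104 mod 84 = 0.
(49 + 0) mod 84 = 49.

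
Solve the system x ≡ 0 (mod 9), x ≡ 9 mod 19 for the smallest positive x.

Since 19·1 ≡ 1 (mod 9), take x = 9 + 19·((0−9)·1 mod 9) = 9 + 19·0 = 9.
Check: 9 mod 9 = 0, 9 mod 19 = 9.

9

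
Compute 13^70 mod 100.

49

Successive squares of 13 mod 100: 13^1≡13, 13^2≡69, 13^4≡61, 13^8≡21, 13^16≡41, 13^32≡81, 13^64≡61.
70 = 2 + 4 + 64, so 13^70 ≡ 69·61·61 ≡ 49 (mod 100).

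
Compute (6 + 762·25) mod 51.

33

762·25 = 19050.
19050 − 373·51 = 27, so 19050 ≡ 27 (mod 51).
(6 + 27) mod 51 = 33.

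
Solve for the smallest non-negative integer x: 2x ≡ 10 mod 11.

The inverse of 2 mod 11 is 6 (since 2·6 = 12 ≡ 1).
So x ≡ 6·10 = 60 ≡ 5 (mod 11).

5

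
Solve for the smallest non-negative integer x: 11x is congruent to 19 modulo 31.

11⁻¹ ≡ 17 (mod 31) because 11·17 = 187 = 6·31 + 1.
Multiplying both sides by 17: x ≡ 17·19 = 323 ≡ 13 (mod 31).

13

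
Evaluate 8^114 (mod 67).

9

Square-and-reduce mod 67: 8^1≡8, 8^2≡64, 8^4≡9, 8^8≡14, 8^16≡62, 8^32≡25, 8^64≡22.
Since 114 = 2 + 16 + 32 + 64 in binary, 8^114 ≡ 64·62·25·22 ≡ 9 (mod 67).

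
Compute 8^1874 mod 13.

By repeated squaring mod 13: 8^1≡8, 8^2≡12, 8^4≡1, 8^8≡1, 8^16≡1, 8^32≡1, 8^64≡1, 8^128≡1, 8^256≡1, 8^512≡1, 8^1024≡1.
1874 = 2 + 16 + 64 + 256 + 512 + 1024, so 8^1874 ≡ 12·1·1·1·1·1 ≡ 12 (mod 13).

12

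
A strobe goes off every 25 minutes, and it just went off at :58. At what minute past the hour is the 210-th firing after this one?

210·25 = 5250.
Dividing 5250 by 60 gives quotient 87 and remainder 30.
(58 + 30) mod 60 = 28.

28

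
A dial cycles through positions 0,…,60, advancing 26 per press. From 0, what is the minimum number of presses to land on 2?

47

26⁻¹ ≡ 54 (mod 61) because 26·54 = 1404 = 23·61 + 1.
Multiplying both sides by 54: x ≡ 54·2 = 108 ≡ 47 (mod 61).
Check: 26·47 = 1222 = 20·61 + 2.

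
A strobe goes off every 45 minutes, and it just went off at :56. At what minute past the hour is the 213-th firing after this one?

41

213·45 = 9585.
Dividing 9585 by 60 gives quotient 159 and remainder 45.
(56 + 45) mod 60 = 41.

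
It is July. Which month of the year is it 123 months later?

October

123 mod 12 = 3 (since 10·12 = 120).
July + 3 months → October.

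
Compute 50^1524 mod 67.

Successive squares of 50 mod 67: 50^1≡50, 50^2≡21, 50^4≡39, 50^8≡47, 50^16≡65, 50^32≡4, 50^64≡16, 50^128≡55, 50^256≡10, 50^512≡33, 50^1024≡17.
1524 = 4 + 16 + 32 + 64 + 128 + 256 + 1024, so 50^1524 ≡ 39·65·4·16·55·10·17 ≡ 15 (mod 67).

15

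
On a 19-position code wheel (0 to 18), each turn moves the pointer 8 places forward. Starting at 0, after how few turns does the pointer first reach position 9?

13

8⁻¹ ≡ 12 (mod 19) because 8·12 = 96 = 5·19 + 1.
Multiplying both sides by 12: x ≡ 12·9 = 108 ≡ 13 (mod 19).
Check: 8·13 = 104 = 5·19 + 9.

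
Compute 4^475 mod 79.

Successive squares of 4 mod 79: 4^1≡4, 4^2≡16, 4^4≡19, 4^8≡45, 4^16≡50, 4^32≡51, 4^64≡73, 4^128≡36, 4^256≡32.
475 = 1 + 2 + 8 + 16 + 64 + 128 + 256, so 4^475 ≡ 4·16·45·50·73·36·32 ≡ 31 (mod 79).

31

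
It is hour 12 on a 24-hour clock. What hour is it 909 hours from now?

909 − 37·24 = 21, so 909 ≡ 21 (mod 24).
(12 + 21) mod 24 = 9.

9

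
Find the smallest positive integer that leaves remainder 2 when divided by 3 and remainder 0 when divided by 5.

x ≡ 2 (mod 3) gives x ∈ {2, 5}.
The first of these with x mod 5 = 0 is 5.

5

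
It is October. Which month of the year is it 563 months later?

September

Dividing 563 by 12 gives quotient 46 and remainder 11.
October + 11 months → September.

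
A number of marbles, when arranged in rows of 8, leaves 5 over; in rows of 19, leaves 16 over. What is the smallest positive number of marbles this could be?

149

Since 19·3 ≡ 1 (mod 8), take x = 16 + 19·((5−16)·3 mod 8) = 16 + 19·7 = 149.
Check: 149 mod 8 = 5, 149 mod 19 = 16.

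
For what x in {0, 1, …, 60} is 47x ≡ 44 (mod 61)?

The inverse of 47 mod 61 is 13 (since 47·13 = 611 ≡ 1).
Multiplying both sides by 13: x ≡ 13·44 = 572 ≡ 23 (mod 61).

23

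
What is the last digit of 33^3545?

Last digits of 3^n: 3, 9, 7, 1 (period 4).
3545 leaves remainder 1 on division by 4, so 33^3545 ends in 3.

3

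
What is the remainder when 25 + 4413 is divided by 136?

86

4413 = 32·136 + 61, so 4413 mod 136 = 61.
(25 + 61) mod 136 = 86.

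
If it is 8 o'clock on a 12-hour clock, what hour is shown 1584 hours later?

1584 = 132·12 + 0, so 1584 mod 12 = 0.
8 + 0 → 8 on a 12-hour dial.

8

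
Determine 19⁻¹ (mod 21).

10

19·10 = 190 = 9·21 + 1, so 19⁻¹ ≡ 10 (mod 21).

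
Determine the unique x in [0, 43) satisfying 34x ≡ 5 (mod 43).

9

The inverse of 34 mod 43 is 19 (since 34·19 = 646 ≡ 1).
So x ≡ 19·5 = 95 ≡ 9 (mod 43).
Check: 34·9 = 306 = 7·43 + 5.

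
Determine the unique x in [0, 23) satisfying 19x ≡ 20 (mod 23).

18

19⁻¹ ≡ 17 (mod 23) because 19·17 = 323 = 14·23 + 1.
Multiplying both sides by 17: x ≡ 17·20 = 340 ≡ 18 (mod 23).
Check: 19·18 = 342 = 14·23 + 20.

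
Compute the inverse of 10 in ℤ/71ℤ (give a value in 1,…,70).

64

10·64 = 640 = 9·71 + 1, so 10⁻¹ ≡ 64 (mod 71).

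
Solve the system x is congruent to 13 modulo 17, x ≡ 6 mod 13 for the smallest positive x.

x ≡ 6 (mod 13) gives x ∈ {6, 19, 32, 45, 58, 71, 84, 97, …}.
The first of these with x mod 17 = 13 is 149.

149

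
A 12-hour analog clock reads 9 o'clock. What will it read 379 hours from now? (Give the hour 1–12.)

4

379 − 31·12 = 7, so 379 ≡ 7 (mod 12).
9 + 7 → 4 on a 12-hour dial.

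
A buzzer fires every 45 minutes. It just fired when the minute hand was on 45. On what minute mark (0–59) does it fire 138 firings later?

138·45 = 6210.
Dividing 6210 by 60 gives quotient 103 and remainder 30.
(45 + 30) mod 60 = 15.

15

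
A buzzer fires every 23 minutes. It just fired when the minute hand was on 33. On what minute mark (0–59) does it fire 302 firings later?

19

302·23 = 6946.
6946 − 115·60 = 46, so 6946 ≡ 46 (mod 60).
(33 + 46) mod 60 = 19.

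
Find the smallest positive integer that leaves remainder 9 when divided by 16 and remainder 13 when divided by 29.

361

Since 29·5 ≡ 1 (mod 16), take x = 13 + 29·((9−13)·5 mod 16) = 13 + 29·12 = 361.
Check: 361 mod 16 = 9, 361 mod 29 = 13.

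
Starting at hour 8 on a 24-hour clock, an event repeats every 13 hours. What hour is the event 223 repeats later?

223·13 = 2899.
2899 mod 24 = 19 (since 120·24 = 2880).
(8 + 19) mod 24 = 3.

3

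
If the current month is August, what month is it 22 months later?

June

22 − 1·12 = 10, so 22 ≡ 10 (mod 12).
August + 10 months → June.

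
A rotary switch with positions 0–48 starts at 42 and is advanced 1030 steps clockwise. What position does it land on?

1030 = 21·49 + 1, so 1030 mod 49 = 1.
(42 + 1) mod 49 = 43.

43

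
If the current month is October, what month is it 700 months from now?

February

700 mod 12 = 4 (since 58·12 = 696).
October + 4 months → February.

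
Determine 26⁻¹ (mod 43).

26·5 = 130 = 3·43 + 1, so 26⁻¹ ≡ 5 (mod 43).

5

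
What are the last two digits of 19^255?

Square-and-reduce mod 100: 19^1≡19, 19^2≡61, 19^4≡21, 19^8≡41, 19^16≡81, 19^32≡61, 19^64≡21, 19^128≡41.
255 = 1 + 2 + 4 + 8 + 16 + 32 + 64 + 128, so 19^255 ≡ 19·61·21·41·81·61·21·41 ≡ 99 (mod 100).

99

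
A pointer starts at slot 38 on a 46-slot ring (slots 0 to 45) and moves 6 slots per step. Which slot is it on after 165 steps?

16

165·6 = 990.
990 = 21·46 + 24, so 990 mod 46 = 24.
(38 + 24) mod 46 = 16.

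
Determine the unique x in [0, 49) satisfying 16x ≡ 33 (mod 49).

48

The inverse of 16 mod 49 is 46 (since 16·46 = 736 ≡ 1).
Multiplying both sides by 46: x ≡ 46·33 = 1518 ≡ 48 (mod 49).
Check: 16·48 = 768 = 15·49 + 33.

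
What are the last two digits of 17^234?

Successive squares of 17 mod 100: 17^1≡17, 17^2≡89, 17^4≡21, 17^8≡41, 17^16≡81, 17^32≡61, 17^64≡21, 17^128≡41.
Since 234 = 2 + 8 + 32 + 64 + 128 in binary, 17^234 ≡ 89·41·61·21·41 ≡ 29 (mod 100).

29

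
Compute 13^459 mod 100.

77

By repeated squaring mod 100: 13^1≡13, 13^2≡69, 13^4≡61, 13^8≡21, 13^16≡41, 13^32≡81, 13^64≡61, 13^128≡21, 13^256≡41.
Since 459 = 1 + 2 + 8 + 64 + 128 + 256 in binary, 13^459 ≡ 13·69·21·61·21·41 ≡ 77 (mod 100).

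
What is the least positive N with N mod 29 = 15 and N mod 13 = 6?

x ≡ 6 (mod 13) gives x ∈ {6, 19, 32, 45, 58, 71, 84, 97, …}.
The first of these with x mod 29 = 15 is 305.

305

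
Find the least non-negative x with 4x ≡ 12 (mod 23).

4⁻¹ ≡ 6 (mod 23) because 4·6 = 24 = 1·23 + 1.
So x ≡ 6·12 = 72 ≡ 3 (mod 23).

3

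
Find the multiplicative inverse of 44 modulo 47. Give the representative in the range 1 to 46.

31

44·31 = 1364 = 29·47 + 1, so 44⁻¹ ≡ 31 (mod 47).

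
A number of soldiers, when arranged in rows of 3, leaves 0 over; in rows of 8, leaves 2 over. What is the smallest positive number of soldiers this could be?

x ≡ 0 (mod 3) gives x ∈ {0, 3, 6, 9, 12, 15, 18}.
The first of these with x mod 8 = 2 is 18.

18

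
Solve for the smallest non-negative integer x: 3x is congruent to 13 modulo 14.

3⁻¹ ≡ 5 (mod 14) because 3·5 = 15 = 1·14 + 1.
Multiplying both sides by 5: x ≡ 5·13 = 65 ≡ 9 (mod 14).

9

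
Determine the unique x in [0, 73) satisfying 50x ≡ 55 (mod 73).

23

The inverse of 50 mod 73 is 19 (since 50·19 = 950 ≡ 1).
So x ≡ 19·55 = 1045 ≡ 23 (mod 73).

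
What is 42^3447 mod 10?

8

The units digit of 42^n cycles with period 4: 2, 4, 8, 6, …
3447 mod 4 = 3, so the last digit matches 2^3 = 8.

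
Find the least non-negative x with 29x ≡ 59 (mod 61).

42

29⁻¹ ≡ 40 (mod 61) because 29·40 = 1160 = 19·61 + 1.
Multiplying both sides by 40: x ≡ 40·59 = 2360 ≡ 42 (mod 61).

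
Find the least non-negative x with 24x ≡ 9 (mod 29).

4

24⁻¹ ≡ 23 (mod 29) because 24·23 = 552 = 19·29 + 1.
So x ≡ 23·9 = 207 ≡ 4 (mod 29).
Check: 24·4 = 96 = 3·29 + 9.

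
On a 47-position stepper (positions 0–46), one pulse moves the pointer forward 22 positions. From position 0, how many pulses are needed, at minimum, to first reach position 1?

15

47 = 2·22 + 3
22 = 7·3 + 1
3 = 3·1 + 0
Back-substituting gives 22·15 ≡ 1 (mod 47).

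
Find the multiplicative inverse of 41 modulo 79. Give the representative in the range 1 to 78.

27

79 = 1·41 + 38
41 = 1·38 + 3
38 = 12·3 + 2
3 = 1·2 + 1
2 = 2·1 + 0
Back-substituting gives 41·27 ≡ 1 (mod 79).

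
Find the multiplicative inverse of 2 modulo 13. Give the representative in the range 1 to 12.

7

13 = 6·2 + 1
2 = 2·1 + 0
Back-substituting gives 2·7 ≡ 1 (mod 13).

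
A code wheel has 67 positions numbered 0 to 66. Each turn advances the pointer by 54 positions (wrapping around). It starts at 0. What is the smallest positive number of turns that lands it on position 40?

33

54⁻¹ ≡ 36 (mod 67) because 54·36 = 1944 = 29·67 + 1.
So x ≡ 36·40 = 1440 ≡ 33 (mod 67).
Check: 54·33 = 1782 = 26·67 + 40.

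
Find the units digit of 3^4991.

7

Last digits of 3^n: 3, 9, 7, 1 (period 4).
4991 mod 4 = 3, so the last digit matches 3^3 = 7.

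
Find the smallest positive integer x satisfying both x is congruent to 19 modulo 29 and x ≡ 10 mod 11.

164

x ≡ 10 (mod 11) gives x ∈ {10, 21, 32, 43, 54, 65, 76, 87, …}.
The first of these with x mod 29 = 19 is 164.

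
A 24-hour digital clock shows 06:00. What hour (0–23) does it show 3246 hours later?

Dividing 3246 by 24 gives quotient 135 and remainder 6.
(6 + 6) mod 24 = 12.

12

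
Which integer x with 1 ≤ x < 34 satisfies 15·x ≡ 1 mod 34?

15·25 = 375 = 11·34 + 1, so 15⁻¹ ≡ 25 (mod 34).

25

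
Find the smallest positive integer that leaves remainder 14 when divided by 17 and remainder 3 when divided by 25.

303

x ≡ 14 (mod 17) gives x ∈ {14, 31, 48, 65, 82, 99, 116, 133, …}.
The first of these with x mod 25 = 3 is 303.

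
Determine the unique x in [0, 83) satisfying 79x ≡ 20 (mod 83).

79⁻¹ ≡ 62 (mod 83) because 79·62 = 4898 = 59·83 + 1.
Multiplying both sides by 62: x ≡ 62·20 = 1240 ≡ 78 (mod 83).

78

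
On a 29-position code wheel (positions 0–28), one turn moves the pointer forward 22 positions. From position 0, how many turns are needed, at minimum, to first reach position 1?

4

22·4 = 88 = 3·29 + 1, so 22⁻¹ ≡ 4 (mod 29).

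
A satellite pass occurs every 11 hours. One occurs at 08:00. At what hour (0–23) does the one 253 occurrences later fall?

253·11 = 2783.
2783 = 115·24 + 23, so 2783 mod 24 = 23.
(8 + 23) mod 24 = 7.

7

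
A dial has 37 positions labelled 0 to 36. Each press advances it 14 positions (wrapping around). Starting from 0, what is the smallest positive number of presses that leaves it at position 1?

8

37 = 2·14 + 9
14 = 1·9 + 5
9 = 1·5 + 4
5 = 1·4 + 1
4 = 4·1 + 0
Back-substituting gives 14·8 ≡ 1 (mod 37).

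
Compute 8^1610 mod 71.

1

By repeated squaring mod 71: 8^1≡8, 8^2≡64, 8^4≡49, 8^8≡58, 8^16≡27, 8^32≡19, 8^64≡6, 8^128≡36, 8^256≡18, 8^512≡40, 8^1024≡38.
1610 = 2 + 8 + 64 + 512 + 1024, so 8^1610 ≡ 64·58·6·40·38 ≡ 1 (mod 71).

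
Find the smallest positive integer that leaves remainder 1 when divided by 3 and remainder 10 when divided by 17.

10

x ≡ 1 (mod 3) gives x ∈ {1, 4, 7, 10}.
The first of these with x mod 17 = 10 is 10.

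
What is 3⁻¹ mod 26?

9

3·9 = 27 = 1·26 + 1, so 3⁻¹ ≡ 9 (mod 26).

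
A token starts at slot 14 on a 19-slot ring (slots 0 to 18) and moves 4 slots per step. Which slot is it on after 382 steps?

382·4 = 1528.
1528 = 80·19 + 8, so 1528 mod 19 = 8.
(14 + 8) mod 19 = 3.

3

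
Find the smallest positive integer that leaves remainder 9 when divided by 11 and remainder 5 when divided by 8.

53

x ≡ 5 (mod 8) gives x ∈ {5, 13, 21, 29, 37, 45, 53}.
The first of these with x mod 11 = 9 is 53.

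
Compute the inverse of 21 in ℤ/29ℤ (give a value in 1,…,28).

29 = 1·21 + 8
21 = 2·8 + 5
8 = 1·5 + 3
5 = 1·3 + 2
3 = 1·2 + 1
2 = 2·1 + 0
Back-substituting gives 21·18 ≡ 1 (mod 29).

18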